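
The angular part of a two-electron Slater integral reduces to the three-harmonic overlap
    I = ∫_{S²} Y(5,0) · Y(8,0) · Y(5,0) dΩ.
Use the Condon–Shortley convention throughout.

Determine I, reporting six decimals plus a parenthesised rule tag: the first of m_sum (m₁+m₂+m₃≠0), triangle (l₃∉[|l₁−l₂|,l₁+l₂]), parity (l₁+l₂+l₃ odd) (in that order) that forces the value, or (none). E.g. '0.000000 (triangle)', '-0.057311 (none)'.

Checks pass: Σm=0; 18 even; l₃=5∈[3,13].
(2·5+1)(2·8+1)(2·5+1) = 2057
Δ: 8! 2! 8! / 19! → 1/37413090
sum: t=3:−1/1036800 t=4:+1/331776 t=5:−1/1036800 = 1/921600
3j²(5 8 5; 0 0 0) = Δ·Π!·Σ² = 490/46189  (sign -1)
(m-triple is (0,0,0) — same symbol as above.)
combine: 4πI² = 2057·490/46189·490/46189 = 240100/1037153
take √, sign +1: I = 0.13572809
No selection rule forces the value: the integral is nonzero (none).

0.135728 (none)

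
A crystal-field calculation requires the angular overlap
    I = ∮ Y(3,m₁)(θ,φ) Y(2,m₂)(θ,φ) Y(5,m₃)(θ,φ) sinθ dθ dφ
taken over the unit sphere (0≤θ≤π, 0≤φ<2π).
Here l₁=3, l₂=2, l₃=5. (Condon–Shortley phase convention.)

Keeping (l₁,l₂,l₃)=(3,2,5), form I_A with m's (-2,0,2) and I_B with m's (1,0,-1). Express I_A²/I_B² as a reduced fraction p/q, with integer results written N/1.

7/10

Same 3,2,5: normalisation and zero-m 3j drop out of the ratio.
A: Δ: 0! 6! 4! / 11! → 1/2310; sum: t=0:+1/480 = 1/480; 3j²(3 2 5; -2 0 2) = Δ·Π!·Σ² = 3/110  (sign -1)
B: Δ: 0! 6! 4! / 11! → 1/2310; sum: t=0:+1/192 = 1/192; 3j²(3 2 5; 1 0 -1) = Δ·Π!·Σ² = 3/77  (sign +1)
I_A²/I_B² = (3/110)/(3/77) = 7/10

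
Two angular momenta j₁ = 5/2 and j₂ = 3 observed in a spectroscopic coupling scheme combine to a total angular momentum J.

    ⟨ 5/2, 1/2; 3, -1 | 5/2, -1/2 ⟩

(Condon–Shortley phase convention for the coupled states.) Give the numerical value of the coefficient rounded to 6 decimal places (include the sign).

-0.478091

√[6·3!2!3!/9! · 3!2!2!4!2!3!] = √(288/35)
  +(−1)^0/∏(0,3,2,2,0,1)! = 1/24  (running 1/24)
  +(−1)^1/∏(1,2,1,1,1,2)! = -1/4  (running -5/24)
  +(−1)^2/∏(2,1,0,0,2,3)! = 1/24  (running -1/6)
⟨..|..⟩ = √(288/35)·(-1/6) = -0.478091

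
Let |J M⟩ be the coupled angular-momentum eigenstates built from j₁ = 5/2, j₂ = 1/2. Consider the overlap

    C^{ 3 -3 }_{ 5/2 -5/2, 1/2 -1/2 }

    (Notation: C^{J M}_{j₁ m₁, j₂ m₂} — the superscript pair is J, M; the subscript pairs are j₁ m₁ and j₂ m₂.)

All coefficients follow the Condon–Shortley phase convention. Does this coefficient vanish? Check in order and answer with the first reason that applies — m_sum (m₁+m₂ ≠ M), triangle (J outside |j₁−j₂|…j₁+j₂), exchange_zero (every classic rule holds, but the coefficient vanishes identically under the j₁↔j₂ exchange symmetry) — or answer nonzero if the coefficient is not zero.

m-sum: m₁+m₂ = -5/2+(-1/2) = -3, M = -3  ✓
triangle: |j₁−j₂| = 2 ≤ J = 3 ≤ j₁+j₂ = 3  ✓
exchange: j₁≠j₂ or m₁≠m₂ — the exchange symmetry imposes no constraint here
value check: CG = +1 = +1.000000 ≠ 0

nonzero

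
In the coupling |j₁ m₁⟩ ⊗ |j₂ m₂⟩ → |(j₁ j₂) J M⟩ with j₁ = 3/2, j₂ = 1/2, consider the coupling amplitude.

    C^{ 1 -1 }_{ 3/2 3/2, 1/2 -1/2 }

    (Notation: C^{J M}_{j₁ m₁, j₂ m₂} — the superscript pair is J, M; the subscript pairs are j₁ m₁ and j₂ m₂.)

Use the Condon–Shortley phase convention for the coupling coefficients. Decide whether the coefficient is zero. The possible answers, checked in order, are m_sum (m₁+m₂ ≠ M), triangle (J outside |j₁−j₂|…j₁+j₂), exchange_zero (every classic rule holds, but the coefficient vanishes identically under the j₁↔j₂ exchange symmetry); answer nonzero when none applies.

m-sum: m₁+m₂ = 3/2+(-1/2) = 1, M = -1  ✗ ⇒ coefficient is 0

m_sum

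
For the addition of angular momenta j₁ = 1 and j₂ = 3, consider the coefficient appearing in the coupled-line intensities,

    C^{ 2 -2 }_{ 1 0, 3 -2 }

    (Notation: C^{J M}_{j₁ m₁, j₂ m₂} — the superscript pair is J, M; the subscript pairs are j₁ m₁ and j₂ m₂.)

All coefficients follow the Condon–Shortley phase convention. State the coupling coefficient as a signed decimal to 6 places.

√[5·2!0!4!/7! · 1!1!1!5!0!4!] = √(960/7)
  +(−1)^1/∏(1,1,0,0,0,4)! = -1/24  (running -1/24)
⟨..|..⟩ = √(960/7)·(-1/24) = -0.487950

-0.487950  (= −√(5/21))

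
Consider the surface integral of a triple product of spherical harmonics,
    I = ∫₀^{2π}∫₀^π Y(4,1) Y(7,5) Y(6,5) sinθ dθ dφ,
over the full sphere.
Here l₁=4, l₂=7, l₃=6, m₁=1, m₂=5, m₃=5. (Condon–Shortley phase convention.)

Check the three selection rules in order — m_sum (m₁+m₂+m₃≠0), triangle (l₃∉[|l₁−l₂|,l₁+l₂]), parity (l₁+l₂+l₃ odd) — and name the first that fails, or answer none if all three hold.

m_sum

Σmᵢ = 11  ✗
l₃∈[|l₁−l₂|,l₁+l₂]=[3,11], have l₃=6
Σlᵢ = 17 ⇒ odd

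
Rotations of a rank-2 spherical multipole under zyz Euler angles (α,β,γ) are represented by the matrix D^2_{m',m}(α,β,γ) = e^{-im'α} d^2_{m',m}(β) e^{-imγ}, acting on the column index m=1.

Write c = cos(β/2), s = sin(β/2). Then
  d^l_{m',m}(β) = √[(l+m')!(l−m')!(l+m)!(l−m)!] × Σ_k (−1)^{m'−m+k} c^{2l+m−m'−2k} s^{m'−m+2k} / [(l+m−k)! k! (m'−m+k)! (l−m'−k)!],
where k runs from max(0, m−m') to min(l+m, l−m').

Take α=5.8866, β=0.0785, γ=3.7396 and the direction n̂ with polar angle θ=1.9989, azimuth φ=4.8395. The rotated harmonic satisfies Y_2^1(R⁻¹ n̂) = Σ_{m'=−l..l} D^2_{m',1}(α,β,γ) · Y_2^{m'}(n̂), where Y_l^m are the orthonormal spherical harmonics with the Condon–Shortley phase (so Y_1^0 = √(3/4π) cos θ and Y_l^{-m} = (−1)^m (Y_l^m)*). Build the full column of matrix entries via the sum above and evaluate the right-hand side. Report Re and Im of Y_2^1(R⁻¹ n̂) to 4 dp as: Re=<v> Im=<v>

Need the full column D^2_{m',1} for m'=−2..2 at α=5.8866, β=0.0785, γ=3.7396.
cos(β/2)=0.999230, sin(β/2)=0.039240
d^2_{-2,1}: single k=3 term ⇒ +0.000121;  D = -0.000022+0.000119i
d^2_{-1,1}: k∈[2..3] ⇒ +0.004612 -0.000002 = +0.004610;  D = -0.002512+0.003866i
d^2_{0,1}: k∈[1..2] ⇒ +0.095896 -0.000148 = +0.095748;  D = -0.079132+0.053906i
d^2_{1,1}: k∈[0..1] ⇒ +0.996923 -0.004612 = +0.992311;  D = -0.972249+0.198524i
d^2_{2,1}: single k=0 term ⇒ -0.078299;  D = +0.076812+0.015184i
Y_2^{m'}(θ=1.9989,φ=4.8395) and Σ D·Y over m':
  (-0.0000+0.0001i)·(-0.3094+0.0804i)  (-0.0025+0.0039i)·(-0.0370-0.2894i)  (-0.0791+0.0539i)·(-0.1523+0.0000i)  (-0.9722+0.1985i)·(+0.0370-0.2894i)  (+0.0768+0.0152i)·(-0.3094-0.0804i)
Y_2^1(R⁻¹ n̂) = +0.012211+0.270195i

Re=0.0122 Im=0.2702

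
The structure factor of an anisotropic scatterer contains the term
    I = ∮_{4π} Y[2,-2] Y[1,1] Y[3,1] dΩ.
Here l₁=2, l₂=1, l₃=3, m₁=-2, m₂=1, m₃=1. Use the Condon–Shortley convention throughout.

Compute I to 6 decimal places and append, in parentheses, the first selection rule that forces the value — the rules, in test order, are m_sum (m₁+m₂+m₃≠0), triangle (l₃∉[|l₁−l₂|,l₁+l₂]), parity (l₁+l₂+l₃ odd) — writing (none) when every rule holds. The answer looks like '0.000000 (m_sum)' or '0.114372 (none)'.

-0.082589 (none)

m-sum 0 ✓  L=6 even ✓  1≤3≤3 ✓
Π(2lᵢ+1) = 5×3×7 = 105
triangle coeff Δ(2,1,3) = 1/105
Σ_t [0,0]: t=0:+1/4 = 1/4
(3j)²=3/35 [(2 1 3; 0 0 0)], sign=-1
Σ_t [0,0]: t=0:+1/48 = 1/48
(3j)²=1/105 [(2 1 3; -2 1 1)], sign=+1
⇒ 4πI² = 3/35
I = (-1)√(3/35/(4π)) = -0.08258890
No selection rule forces the value: the integral is nonzero (none).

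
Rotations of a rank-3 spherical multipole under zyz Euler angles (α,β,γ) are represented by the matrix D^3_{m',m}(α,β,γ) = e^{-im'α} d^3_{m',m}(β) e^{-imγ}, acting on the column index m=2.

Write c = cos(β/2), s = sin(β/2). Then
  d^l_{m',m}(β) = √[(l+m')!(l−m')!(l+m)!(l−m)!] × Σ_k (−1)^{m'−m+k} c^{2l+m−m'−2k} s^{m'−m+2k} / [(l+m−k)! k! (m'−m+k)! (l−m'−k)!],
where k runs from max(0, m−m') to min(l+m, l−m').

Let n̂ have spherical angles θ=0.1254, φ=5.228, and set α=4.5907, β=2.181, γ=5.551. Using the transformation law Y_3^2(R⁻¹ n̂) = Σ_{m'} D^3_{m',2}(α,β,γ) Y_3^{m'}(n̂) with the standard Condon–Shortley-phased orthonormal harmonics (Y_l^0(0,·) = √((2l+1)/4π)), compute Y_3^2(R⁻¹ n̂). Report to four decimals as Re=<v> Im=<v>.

Re=-0.1037 Im=-0.3650

Need the full column D^3_{m',2} for m'=−3..3 at α=4.5907, β=2.1810, γ=5.5510.
cos(β/2)=0.462042, sin(β/2)=0.886858
d^3_{-3,2}: single k=5 term ⇒ +0.620909;  D = -0.553162+0.282027i
d^3_{-2,2}: k∈[4..5] ⇒ +0.660312 -0.486547 = +0.173765;  D = -0.059552-0.163242i
d^3_{-1,2}: k∈[3..4] ⇒ +0.435148 -0.801589 = -0.366442;  D = -0.356949+0.082868i
d^3_{0,2}: k∈[2..3] ⇒ +0.196334 -0.723336 = -0.527002;  D = -0.055981-0.524020i
d^3_{1,2}: k∈[1..2] ⇒ +0.059056 -0.435148 = -0.376092;  D = +0.376048+0.005740i
d^3_{2,2}: k∈[0..1] ⇒ +0.009729 -0.179227 = -0.169498;  D = -0.023141+0.167911i
d^3_{3,2}: single k=0 term ⇒ -0.045744;  D = -0.044223-0.011700i
Y_3^{m'}(θ=0.1254,φ=5.228) and Σ D·Y over m':
  (-0.5532+0.2820i)·(-0.0008-0.0000i)  (-0.0596-0.1632i)·(-0.0081+0.0136i)  (-0.3569+0.0829i)·(+0.0782+0.1379i)  (-0.0560-0.5240i)·(+0.7115+0.0000i)  (+0.3760+0.0057i)·(-0.0782+0.1379i)  (-0.0231+0.1679i)·(-0.0081-0.0136i)  (-0.0442-0.0117i)·(+0.0008-0.0000i)
Y_3^2(R⁻¹ n̂) = -0.103744-0.364957i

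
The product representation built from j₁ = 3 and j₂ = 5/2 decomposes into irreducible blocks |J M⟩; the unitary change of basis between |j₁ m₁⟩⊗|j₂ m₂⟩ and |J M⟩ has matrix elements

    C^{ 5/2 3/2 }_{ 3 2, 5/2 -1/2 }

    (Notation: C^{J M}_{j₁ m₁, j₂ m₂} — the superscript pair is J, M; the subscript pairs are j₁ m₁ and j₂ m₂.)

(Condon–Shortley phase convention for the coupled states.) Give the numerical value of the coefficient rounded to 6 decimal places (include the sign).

√[6·3!3!2!/9! · 5!1!2!3!4!1!] = √(288/7)
  +(−1)^0/∏(0,3,1,2,2,0)! = 1/24  (running 1/24)
  +(−1)^1/∏(1,2,0,1,3,1)! = -1/12  (running -1/24)
⟨..|..⟩ = √(288/7)·(-1/24) = -0.267261

-0.267261  (= −√(1/14))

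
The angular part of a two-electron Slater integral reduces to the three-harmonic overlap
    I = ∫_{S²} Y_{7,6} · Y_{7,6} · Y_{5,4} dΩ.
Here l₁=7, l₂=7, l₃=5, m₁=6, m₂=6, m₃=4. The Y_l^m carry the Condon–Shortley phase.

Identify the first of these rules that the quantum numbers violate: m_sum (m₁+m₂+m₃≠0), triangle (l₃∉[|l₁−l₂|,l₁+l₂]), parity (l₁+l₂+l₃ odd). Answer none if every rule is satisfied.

m_sum

m₁+m₂+m₃ = 6 + 6 + 4 = 16  ✗
triangle: |7−7|=0 ≤ l₃=5 ≤ 7+7=14
parity: l₁+l₂+l₃ = 19 is odd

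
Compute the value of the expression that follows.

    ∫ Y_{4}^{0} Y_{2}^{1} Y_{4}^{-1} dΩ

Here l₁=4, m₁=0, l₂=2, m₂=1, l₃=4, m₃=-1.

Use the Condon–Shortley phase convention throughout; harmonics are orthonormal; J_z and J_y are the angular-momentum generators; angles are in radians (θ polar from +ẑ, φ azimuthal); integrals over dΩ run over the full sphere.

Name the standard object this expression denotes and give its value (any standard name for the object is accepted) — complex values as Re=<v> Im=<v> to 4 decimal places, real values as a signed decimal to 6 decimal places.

Gaunt coefficient, -0.044869

This is a Gaunt coefficient — the integral of a triple product of spherical harmonics over the sphere.
m-sum 0 ✓  L=10 even ✓  2≤4≤6 ✓
Π(2lᵢ+1) = 9×5×9 = 405
triangle coeff Δ(4,2,4) = 1/13860
Σ_t [0,2]: t=0:+1/192 t=1:−1/36 t=2:+1/192 = -5/288
(3j)²=20/693 [(4 2 4; 0 0 0)], sign=-1
Σ_t [1,2]: t=1:−1/72 t=2:+1/96 = -1/288
(3j)²=1/462 [(4 2 4; 0 1 -1)], sign=+1
⇒ 4πI² = 150/5929
I = (-1)√(150/5929/(4π)) = -0.04486937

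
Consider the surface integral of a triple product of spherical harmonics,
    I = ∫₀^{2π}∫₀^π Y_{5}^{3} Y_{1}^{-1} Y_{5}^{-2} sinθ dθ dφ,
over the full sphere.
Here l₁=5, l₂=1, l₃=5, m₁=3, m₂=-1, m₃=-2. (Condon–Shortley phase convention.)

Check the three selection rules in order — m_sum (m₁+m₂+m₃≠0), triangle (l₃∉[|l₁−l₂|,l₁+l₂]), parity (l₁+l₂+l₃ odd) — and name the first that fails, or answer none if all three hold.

Σmᵢ = 0  ✓
l₃∈[|l₁−l₂|,l₁+l₂]=[4,6], have l₃=5  ✓
Σlᵢ = 11 ⇒ odd  ✗

parity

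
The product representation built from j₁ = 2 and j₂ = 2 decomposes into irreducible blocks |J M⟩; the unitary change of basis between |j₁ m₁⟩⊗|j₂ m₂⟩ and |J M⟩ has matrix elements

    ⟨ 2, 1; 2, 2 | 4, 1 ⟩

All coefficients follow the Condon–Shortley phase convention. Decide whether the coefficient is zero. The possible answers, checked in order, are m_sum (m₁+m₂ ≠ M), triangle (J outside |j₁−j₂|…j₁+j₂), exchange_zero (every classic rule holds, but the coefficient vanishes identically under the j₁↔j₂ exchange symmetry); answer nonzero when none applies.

m_sum

m-sum: m₁+m₂ = 1+2 = 3, M = 1  ✗ ⇒ coefficient is 0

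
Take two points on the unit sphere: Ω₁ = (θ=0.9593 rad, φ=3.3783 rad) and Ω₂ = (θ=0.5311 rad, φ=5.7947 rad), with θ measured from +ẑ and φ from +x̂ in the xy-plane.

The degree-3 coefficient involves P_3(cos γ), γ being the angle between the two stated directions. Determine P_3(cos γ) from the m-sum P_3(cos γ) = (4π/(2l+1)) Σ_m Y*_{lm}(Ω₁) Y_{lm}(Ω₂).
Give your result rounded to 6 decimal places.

Addition theorem: P_3(cos γ) = (4π/7) Σ_m Y*_{lm}(Ω₁) Y_{lm}(Ω₂), m = −3…3:
  [-3]  conj(Y_{3,-3})(Ω₁) = -0.17367 - 0.14931j ; Y_{3,-3}(Ω₂) = 0.00570 + 0.05391j ; Δ = 0.00706 - 0.01021j
  [-2]  conj(Y_{3,-2})(Ω₁) = 0.35008 + 0.17934j ; Y_{3,-2}(Ω₂) = 0.12648 + 0.18735j ; Δ = 0.01068 + 0.08827j
  [-1]  conj(Y_{3,-1})(Ω₁) = -0.16667 - 0.04021j ; Y_{3,-1}(Ω₂) = 0.39277 + 0.20874j ; Δ = -0.05707 - 0.05058j
  [+0]  conj(Y_{3,0})(Ω₁) = -0.28967 + 0.00000j ; Y_{3,0}(Ω₂) = 0.23083 + 0.00000j ; Δ = -0.06686 + 0.00000j
  [+1]  conj(Y_{3,1})(Ω₁) = 0.16667 - 0.04021j ; Y_{3,1}(Ω₂) = -0.39277 + 0.20874j ; Δ = -0.05707 + 0.05058j
  [+2]  conj(Y_{3,2})(Ω₁) = 0.35008 - 0.17934j ; Y_{3,2}(Ω₂) = 0.12648 - 0.18735j ; Δ = 0.01068 - 0.08827j
  [+3]  conj(Y_{3,3})(Ω₁) = 0.17367 - 0.14931j ; Y_{3,3}(Ω₂) = -0.00570 + 0.05391j ; Δ = 0.00706 + 0.01021j
Σ over m = -0.14553 + 0.00000j; ×(4π/7) → -0.26125 + 0.00000j. Real part: -0.261249

-0.261249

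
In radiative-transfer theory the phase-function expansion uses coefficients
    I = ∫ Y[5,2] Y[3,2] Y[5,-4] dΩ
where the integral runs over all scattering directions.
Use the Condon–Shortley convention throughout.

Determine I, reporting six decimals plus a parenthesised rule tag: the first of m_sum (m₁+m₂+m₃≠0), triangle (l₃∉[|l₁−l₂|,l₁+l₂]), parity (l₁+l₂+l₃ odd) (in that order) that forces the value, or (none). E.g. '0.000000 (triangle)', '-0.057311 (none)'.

Σlᵢ=13 odd — θ-integrand is odd under cosθ→−cosθ; I=0

0.000000 (parity)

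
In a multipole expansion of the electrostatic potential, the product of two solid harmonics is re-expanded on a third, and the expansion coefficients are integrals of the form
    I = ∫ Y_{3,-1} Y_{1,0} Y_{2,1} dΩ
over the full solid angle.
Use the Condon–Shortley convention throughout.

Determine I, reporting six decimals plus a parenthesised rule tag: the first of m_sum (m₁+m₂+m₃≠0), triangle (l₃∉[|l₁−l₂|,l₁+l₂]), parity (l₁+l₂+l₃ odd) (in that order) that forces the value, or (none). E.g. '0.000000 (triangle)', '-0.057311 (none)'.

m-sum 0 ✓  L=6 even ✓  2≤2≤4 ✓
Π(2lᵢ+1) = 7×3×5 = 105
triangle coeff Δ(3,1,2) = 1/105
Σ_t [1,1]: t=1:−1/4 = -1/4
(3j)²=3/35 [(3 1 2; 0 0 0)], sign=-1
Σ_t [1,1]: t=1:−1/6 = -1/6
(3j)²=8/105 [(3 1 2; -1 0 1)], sign=+1
⇒ 4πI² = 24/35
I = (-1)√(24/35/(4π)) = -0.23359668
No selection rule forces the value: the integral is nonzero (none).

-0.233597 (none)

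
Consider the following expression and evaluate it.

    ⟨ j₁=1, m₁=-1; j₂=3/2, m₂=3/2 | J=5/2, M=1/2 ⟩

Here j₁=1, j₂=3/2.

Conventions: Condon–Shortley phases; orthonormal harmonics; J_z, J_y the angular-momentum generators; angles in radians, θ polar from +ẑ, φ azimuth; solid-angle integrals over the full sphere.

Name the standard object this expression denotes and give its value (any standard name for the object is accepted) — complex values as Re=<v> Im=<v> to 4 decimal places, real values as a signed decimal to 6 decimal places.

This is a Clebsch–Gordan (vector-coupling) coefficient.
triangle: 0!×2!×3!/6! = 12/720
(j±m)!: 0!×2!×3!×0!×3!×2! = 144
prefactor² = (2J+1)×Δ×N² = 72/5
  k=0: +1/(0!×0!×2!×3!×0!×0!) = 1/12
Σ = 1/12  ⇒  CG² = 72/5×(1/12)² = 1/10
CG = +√(1/10) = +0.316228

Clebsch–Gordan coefficient, +√(1/10) ≈ +0.316228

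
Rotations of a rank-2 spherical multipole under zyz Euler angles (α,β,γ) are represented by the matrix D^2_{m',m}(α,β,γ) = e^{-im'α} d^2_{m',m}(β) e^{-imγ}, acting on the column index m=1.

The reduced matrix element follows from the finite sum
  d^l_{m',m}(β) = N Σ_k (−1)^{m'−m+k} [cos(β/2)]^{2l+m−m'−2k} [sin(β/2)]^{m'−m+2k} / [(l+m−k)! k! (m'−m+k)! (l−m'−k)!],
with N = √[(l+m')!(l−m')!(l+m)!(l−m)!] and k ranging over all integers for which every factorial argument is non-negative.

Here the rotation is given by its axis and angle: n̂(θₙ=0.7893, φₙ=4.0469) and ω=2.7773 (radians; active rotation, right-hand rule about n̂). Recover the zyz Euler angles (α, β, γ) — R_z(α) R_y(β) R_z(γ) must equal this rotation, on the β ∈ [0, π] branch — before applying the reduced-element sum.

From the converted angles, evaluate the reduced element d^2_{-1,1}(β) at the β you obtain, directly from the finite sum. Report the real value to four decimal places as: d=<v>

d=0.5120

Axis–angle → zyz. n̂ = (sinθₙcosφₙ, sinθₙsinφₙ, cosθₙ) = (-0.438299, -0.558387, +0.704342), ω = 2.7773.
R = I cosω + sinω [n̂]ₓ + (1−cosω) n̂n̂ᵀ gives
  R = [-0.562771, +0.222471, -0.796113; +0.724369, -0.331246, -0.604621; -0.398219, -0.916942, +0.025264]
β = atan2(√(R₁₃²+R₂₃²), R₃₃) = 1.545529; α = atan2(R₂₃, R₁₃) mod 2π = 3.791124; γ = atan2(R₃₂, −R₃₁) mod 2π = 5.122102
d^2_{-1,1}(β=1.5455) via the finite sum:
c=cos(1.545529/2)=0.715983, s=sin(1.545529/2)=0.698117; N=√[1·6·6·1]=6.000000
The bounds max(0,m−m')=2 and min(l+m,l−m')=3 give 2 terms
  k=2: (−1)^0·6.0000/(2)·0.7160^2·0.6981^2 = +0.749521
  k=3: (−1)^1·6.0000/(6)·0.7160^0·0.6981^4 = -0.237527
d^2_{-1,1}(1.5455) = +0.749521 -0.237527 = +0.511994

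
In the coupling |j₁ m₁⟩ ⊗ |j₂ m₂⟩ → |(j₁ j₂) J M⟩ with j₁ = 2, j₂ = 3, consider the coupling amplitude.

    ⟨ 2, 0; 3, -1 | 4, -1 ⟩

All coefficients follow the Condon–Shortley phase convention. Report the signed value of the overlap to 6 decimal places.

j₁+j₂−J=1  J+j₁−j₂=3  J−j₁+j₂=5  j₁+j₂+J+1=10
(j₁±m₁, j₂±m₂, J±M) = (2,2,2,4,3,5)
P² = 1728/7
sum k=0..1:
  [0] +1/24 = 1/24
  [1] −1/48 = -1/48
S = 1/48
C² = P²·S² = 3/28 ; C = +0.327327

+0.327327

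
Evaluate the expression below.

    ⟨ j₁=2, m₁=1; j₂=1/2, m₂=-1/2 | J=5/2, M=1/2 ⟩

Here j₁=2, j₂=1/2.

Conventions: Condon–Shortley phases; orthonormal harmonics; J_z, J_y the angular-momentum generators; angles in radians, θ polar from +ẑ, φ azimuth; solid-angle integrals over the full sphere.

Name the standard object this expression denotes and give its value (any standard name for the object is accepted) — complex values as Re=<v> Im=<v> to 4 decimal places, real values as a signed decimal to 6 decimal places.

Clebsch–Gordan coefficient, +√(2/5) ≈ +0.632456

This is a Clebsch–Gordan (vector-coupling) coefficient.
triangle: 0!×4!×1!/6! = 24/720
(j±m)!: 3!×1!×0!×1!×3!×2! = 72
prefactor² = (2J+1)×Δ×N² = 72/5
  k=0: +1/(0!×0!×1!×0!×3!×1!) = 1/6
Σ = 1/6  ⇒  CG² = 72/5×(1/6)² = 2/5
CG = +√(2/5) = +0.632456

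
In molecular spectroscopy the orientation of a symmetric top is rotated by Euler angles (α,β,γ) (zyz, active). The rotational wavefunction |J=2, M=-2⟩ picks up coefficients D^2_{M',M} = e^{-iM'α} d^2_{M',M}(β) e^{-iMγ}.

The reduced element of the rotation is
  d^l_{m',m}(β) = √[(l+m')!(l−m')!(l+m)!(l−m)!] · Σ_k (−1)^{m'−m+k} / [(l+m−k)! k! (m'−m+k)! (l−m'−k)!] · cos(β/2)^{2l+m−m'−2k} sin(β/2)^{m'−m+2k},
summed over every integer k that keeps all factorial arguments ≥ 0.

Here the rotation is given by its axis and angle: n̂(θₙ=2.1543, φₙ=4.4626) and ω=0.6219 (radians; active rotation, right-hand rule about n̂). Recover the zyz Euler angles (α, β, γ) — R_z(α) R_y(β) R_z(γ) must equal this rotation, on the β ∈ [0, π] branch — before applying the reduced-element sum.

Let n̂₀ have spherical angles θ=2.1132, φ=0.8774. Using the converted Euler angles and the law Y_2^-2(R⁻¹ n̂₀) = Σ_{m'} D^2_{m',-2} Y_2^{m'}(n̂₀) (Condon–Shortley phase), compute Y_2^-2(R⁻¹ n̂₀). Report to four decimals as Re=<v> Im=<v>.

Axis–angle → zyz. n̂ = (sinθₙcosφₙ, sinθₙsinφₙ, cosθₙ) = (-0.206297, -0.808637, -0.550951), ω = 0.6219.
R = I cosω + sinω [n̂]ₓ + (1−cosω) n̂n̂ᵀ gives
  R = [+0.820741, +0.352207, -0.449816; -0.289740, +0.935200, +0.203598; +0.492376, -0.036771, +0.869605]
β = atan2(√(R₁₃²+R₂₃²), R₃₃) = 0.516394; α = atan2(R₂₃, R₁₃) mod 2π = 2.716558; γ = atan2(R₃₂, −R₃₁) mod 2π = 3.216136
Need the full column D^2_{m',-2} for m'=−2..2 at α=2.7166, β=0.5164, γ=3.2161.
cos(β/2)=0.966852, sin(β/2)=0.255338
d^2_{-2,-2}: single k=0 term ⇒ +0.873856;  D = +0.667808-0.563610i
d^2_{-1,-2}: single k=0 term ⇒ -0.461557;  D = +0.444095-0.125756i
d^2_{0,-2}: single k=0 term ⇒ +0.149288;  D = +0.147632+0.022174i
d^2_{1,-2}: single k=0 term ⇒ -0.032191;  D = +0.027030+0.017483i
d^2_{2,-2}: single k=0 term ⇒ +0.004251;  D = +0.002300+0.003575i
Y_2^{m'}(θ=2.1132,φ=0.8774) and Σ D·Y over m':
  (+0.6678-0.5636i)·(-0.0518-0.2786i)  (+0.4441-0.1258i)·(-0.2183+0.2627i)  (+0.1476+0.0222i)·(-0.0633+0.0000i)  (+0.0270+0.0175i)·(+0.2183+0.2627i)  (+0.0023+0.0036i)·(-0.0518+0.2786i)
Y_2^-2(R⁻¹ n̂) = -0.264685-0.002733i

Re=-0.2647 Im=-0.0027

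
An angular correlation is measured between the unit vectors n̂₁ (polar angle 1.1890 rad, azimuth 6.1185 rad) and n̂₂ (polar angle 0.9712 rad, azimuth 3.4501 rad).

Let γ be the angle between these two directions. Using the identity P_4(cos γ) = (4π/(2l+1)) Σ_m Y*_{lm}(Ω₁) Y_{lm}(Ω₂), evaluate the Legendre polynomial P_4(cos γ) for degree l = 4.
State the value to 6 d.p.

Summing Y*_{l m}(θ₁,φ₁)·Y_{l m}(θ₂,φ₂) over m ∈ [−4, 4]; prefactor 4π/(2·4+1) = 1.396263:
  m=-4: (+0.259524-0.200895i) × (+0.067926-0.194017i) = -0.021349-0.063998i  (running Σ = -0.021349-0.063998i)
  m=-3: (+0.328131-0.176734i) × (-0.239020+0.317519i) = -0.022313+0.146431i  (running Σ = -0.043662+0.082433i)
  m=-2: (-0.007700+0.002632i) × (+0.228561-0.162144i) = -0.001333+0.001850i  (running Σ = -0.044995+0.084283i)
  m=-1: (-0.327282+0.054391i) × (+0.161881-0.051589i) = -0.050175+0.025689i  (running Σ = -0.095170+0.109972i)
  m=0: (-0.051851-0.000000i) × (-0.317790+0.000000i) = +0.016478+0.000000i  (running Σ = -0.078692+0.109972i)
  m=1: (+0.327282+0.054391i) × (-0.161881-0.051589i) = -0.050175-0.025689i  (running Σ = -0.128867+0.084283i)
  m=2: (-0.007700-0.002632i) × (+0.228561+0.162144i) = -0.001333-0.001850i  (running Σ = -0.130200+0.082433i)
  m=3: (-0.328131-0.176734i) × (+0.239020+0.317519i) = -0.022313-0.146431i  (running Σ = -0.152513-0.063998i)
  m=4: (+0.259524+0.200895i) × (+0.067926+0.194017i) = -0.021349+0.063998i  (running Σ = -0.173862+0.000000i)
Total Σ_m = -0.173862+0.000000i. Multiply by 1.396263: -0.242757+0.000000i. P_4(cos γ) = -0.242757

-0.242757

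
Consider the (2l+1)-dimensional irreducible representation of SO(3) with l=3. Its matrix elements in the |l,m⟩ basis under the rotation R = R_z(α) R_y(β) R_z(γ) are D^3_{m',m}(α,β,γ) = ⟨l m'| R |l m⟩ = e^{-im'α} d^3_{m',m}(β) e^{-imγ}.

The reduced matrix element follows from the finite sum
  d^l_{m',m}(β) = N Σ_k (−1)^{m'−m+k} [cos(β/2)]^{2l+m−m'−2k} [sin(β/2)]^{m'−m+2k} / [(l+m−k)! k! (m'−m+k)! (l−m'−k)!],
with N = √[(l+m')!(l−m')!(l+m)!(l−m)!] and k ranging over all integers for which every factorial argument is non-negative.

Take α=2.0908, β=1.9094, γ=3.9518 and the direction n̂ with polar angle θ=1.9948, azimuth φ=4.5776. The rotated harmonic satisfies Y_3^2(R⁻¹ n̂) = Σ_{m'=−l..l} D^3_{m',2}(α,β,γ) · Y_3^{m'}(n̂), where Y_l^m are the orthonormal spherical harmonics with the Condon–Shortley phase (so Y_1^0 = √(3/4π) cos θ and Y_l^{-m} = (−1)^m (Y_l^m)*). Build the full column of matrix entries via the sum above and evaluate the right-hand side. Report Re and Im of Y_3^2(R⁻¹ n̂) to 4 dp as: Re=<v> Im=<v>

Re=-0.3857 Im=0.0674

Need the full column D^3_{m',2} for m'=−3..3 at α=2.0908, β=1.9094, γ=3.9518.
cos(β/2)=0.577854, sin(β/2)=0.816140
d^3_{-3,2}: single k=5 term ⇒ +0.512528;  D = -0.030940-0.511594i
d^3_{-2,2}: k∈[4..5] ⇒ +0.740739 -0.295522 = +0.445217;  D = -0.372308+0.244141i
d^3_{-1,2}: k∈[3..4] ⇒ +0.663404 -0.661671 = +0.001733;  D = +0.001545+0.000785i
d^3_{0,2}: k∈[2..3] ⇒ +0.406782 -0.811439 = -0.404657;  D = +0.020070+0.404159i
d^3_{1,2}: k∈[1..2] ⇒ +0.166285 -0.663404 = -0.497119;  D = +0.418626-0.268103i
d^3_{2,2}: k∈[0..1] ⇒ +0.037231 -0.371340 = -0.334108;  D = -0.296172-0.154631i
d^3_{3,2}: single k=0 term ⇒ -0.128804;  D = +0.005001+0.128707i
Y_3^{m'}(θ=1.9948,φ=4.5776) and Σ D·Y over m':
  (-0.0309-0.5116i)·(+0.1243-0.2904i)  (-0.3723+0.2441i)·(+0.3367+0.0930i)  (+0.0015+0.0008i)·(+0.0061-0.0449i)  (+0.0201+0.4042i)·(+0.3307+0.0000i)  (+0.4186-0.2681i)·(-0.0061-0.0449i)  (-0.2962-0.1546i)·(+0.3367-0.0930i)  (+0.0050+0.1287i)·(-0.1243-0.2904i)
Y_3^2(R⁻¹ n̂) = -0.385721+0.067427i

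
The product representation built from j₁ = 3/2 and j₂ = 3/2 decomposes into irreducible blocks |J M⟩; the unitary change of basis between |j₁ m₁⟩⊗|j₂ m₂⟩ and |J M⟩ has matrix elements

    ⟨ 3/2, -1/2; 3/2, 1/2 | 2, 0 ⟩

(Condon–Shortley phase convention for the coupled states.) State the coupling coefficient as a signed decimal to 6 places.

−√(1/4) = -0.500000

√[5·1!2!2!/6! · 1!2!2!1!2!2!] = √(4/9)
  +(−1)^0/∏(0,1,2,2,0,0)! = 1/4  (running 1/4)
  +(−1)^1/∏(1,0,1,1,1,1)! = -1  (running -3/4)
⟨..|..⟩ = √(4/9)·(-3/4) = -0.500000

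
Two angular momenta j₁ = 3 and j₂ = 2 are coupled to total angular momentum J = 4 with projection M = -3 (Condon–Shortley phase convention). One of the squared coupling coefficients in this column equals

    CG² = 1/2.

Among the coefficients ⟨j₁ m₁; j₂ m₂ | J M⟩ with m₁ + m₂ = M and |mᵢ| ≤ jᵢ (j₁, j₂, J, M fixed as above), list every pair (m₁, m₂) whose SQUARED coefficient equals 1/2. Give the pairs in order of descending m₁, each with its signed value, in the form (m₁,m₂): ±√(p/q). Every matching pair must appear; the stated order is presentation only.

(-1,-2): +√(1/2)

Admissible pairs with m₁+m₂ = M = -3: (-3,0), (-2,-1), (-1,-2)
  (m₁,m₂)=(-1,-2): CG² = 1/2, CG = +√(1/2)   ← matches the target
  (m₁,m₂)=(-2,-1): CG² = 1/20, CG = −√(1/20)
  (m₁,m₂)=(-3,0): CG² = 9/20, CG = −√(9/20)
Pairs with CG² = 1/2: (-1,-2): +√(1/2)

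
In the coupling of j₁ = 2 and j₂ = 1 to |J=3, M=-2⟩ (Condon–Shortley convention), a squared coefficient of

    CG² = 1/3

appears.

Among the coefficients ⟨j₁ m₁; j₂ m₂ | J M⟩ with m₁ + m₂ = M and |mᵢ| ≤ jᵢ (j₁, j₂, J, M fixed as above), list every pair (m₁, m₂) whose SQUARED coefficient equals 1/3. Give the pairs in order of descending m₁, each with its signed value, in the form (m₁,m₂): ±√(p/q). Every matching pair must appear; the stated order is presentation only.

(-2,0): +√(1/3)

Admissible pairs with m₁+m₂ = M = -2: (-2,0), (-1,-1)
  (m₁,m₂)=(-1,-1): CG² = 2/3, CG = +√(2/3)
  (m₁,m₂)=(-2,0): CG² = 1/3, CG = +√(1/3)   ← matches the target
Pairs with CG² = 1/3: (-2,0): +√(1/3)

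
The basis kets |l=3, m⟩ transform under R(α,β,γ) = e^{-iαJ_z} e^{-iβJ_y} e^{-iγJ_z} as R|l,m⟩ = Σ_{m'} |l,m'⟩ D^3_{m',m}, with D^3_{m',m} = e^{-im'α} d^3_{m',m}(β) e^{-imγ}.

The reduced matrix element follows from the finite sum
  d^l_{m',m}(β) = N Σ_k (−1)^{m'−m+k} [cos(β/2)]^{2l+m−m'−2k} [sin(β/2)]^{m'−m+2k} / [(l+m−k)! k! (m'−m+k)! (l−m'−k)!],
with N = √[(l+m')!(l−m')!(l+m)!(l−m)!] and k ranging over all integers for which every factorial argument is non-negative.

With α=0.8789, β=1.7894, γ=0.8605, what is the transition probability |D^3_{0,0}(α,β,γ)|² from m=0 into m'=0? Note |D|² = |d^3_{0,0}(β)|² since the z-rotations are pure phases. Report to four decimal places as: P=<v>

Split into d^3_{0,0}(β=1.7894) × two z-phases.
c=cos(1.789400/2)=0.625753, s=sin(1.789400/2)=0.780021; N=√[6·6·6·6]=36.000000
The bounds max(0,m−m')=0 and min(l+m,l−m')=3 give 4 terms
  k=0: (−1)^0·36.0000/(36)·0.6258^6·0.7800^0 = +0.060037
  k=1: (−1)^1·36.0000/(4)·0.6258^4·0.7800^2 = -0.839589
  k=2: (−1)^2·36.0000/(4)·0.6258^2·0.7800^4 = +1.304591
  k=3: (−1)^3·36.0000/(36)·0.6258^0·0.7800^6 = -0.225237
d^3_{0,0}(1.7894) = +0.060037 -0.839589 +1.304591 -0.225237 = +0.299801
|D^3_{0,0}|² = |d^3_{0,0}(β)|² = (+0.299801)² = 0.089881 (the z-rotation phases have unit modulus)

P=0.0899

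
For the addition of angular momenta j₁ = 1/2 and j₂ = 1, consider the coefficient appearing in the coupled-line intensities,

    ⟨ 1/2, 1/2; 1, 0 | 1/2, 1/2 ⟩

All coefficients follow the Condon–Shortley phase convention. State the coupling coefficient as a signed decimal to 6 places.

+0.577350  (= +√(1/3))

√[2·1!0!1!/3! · 1!0!1!1!1!0!] = √(1/3)
  +(−1)^0/∏(0,1,0,1,0,0)! = 1  (running 1)
⟨..|..⟩ = √(1/3)·(1) = +0.577350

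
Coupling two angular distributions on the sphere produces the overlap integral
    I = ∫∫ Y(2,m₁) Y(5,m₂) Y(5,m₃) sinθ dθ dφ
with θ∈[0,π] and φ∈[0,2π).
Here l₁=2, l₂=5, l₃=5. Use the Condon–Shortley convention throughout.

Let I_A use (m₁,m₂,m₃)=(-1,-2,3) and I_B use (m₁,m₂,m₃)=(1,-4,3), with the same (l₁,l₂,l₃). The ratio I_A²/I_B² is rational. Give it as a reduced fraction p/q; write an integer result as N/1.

Same 2,5,5: normalisation and zero-m 3j drop out of the ratio.
A: Δ: 2! 2! 8! / 13! → 1/38610; sum: t=1:−1/2880 t=2:+1/10080 = -1/4032; 3j²(2 5 5; -1 -2 3) = Δ·Π!·Σ² = 10/429  (sign -1)
B: Δ: 2! 2! 8! / 13! → 1/38610; sum: t=0:+1/10080 t=1:−1/80640 = 1/11520; 3j²(2 5 5; 1 -4 3) = Δ·Π!·Σ² = 49/1430  (sign +1)
I_A²/I_B² = (10/429)/(49/1430) = 100/147

100/147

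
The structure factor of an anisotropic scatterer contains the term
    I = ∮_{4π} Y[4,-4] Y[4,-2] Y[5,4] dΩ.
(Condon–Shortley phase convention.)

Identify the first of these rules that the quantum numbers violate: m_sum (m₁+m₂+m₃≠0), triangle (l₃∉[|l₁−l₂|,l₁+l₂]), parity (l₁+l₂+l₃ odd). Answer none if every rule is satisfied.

Σmᵢ = -2  ✗
l₃∈[|l₁−l₂|,l₁+l₂]=[0,8], have l₃=5
Σlᵢ = 13 ⇒ odd

m_sum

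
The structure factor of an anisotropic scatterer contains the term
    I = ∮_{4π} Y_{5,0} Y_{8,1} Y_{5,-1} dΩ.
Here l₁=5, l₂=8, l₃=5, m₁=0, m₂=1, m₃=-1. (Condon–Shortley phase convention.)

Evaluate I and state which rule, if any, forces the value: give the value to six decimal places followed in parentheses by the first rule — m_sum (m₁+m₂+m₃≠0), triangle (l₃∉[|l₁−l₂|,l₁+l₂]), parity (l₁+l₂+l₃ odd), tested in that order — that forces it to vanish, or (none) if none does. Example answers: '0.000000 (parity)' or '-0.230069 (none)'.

-0.105135 (none)

Checks pass: Σm=0; 18 even; l₃=5∈[3,13].
(2·5+1)(2·8+1)(2·5+1) = 2057
Δ: 8! 2! 8! / 19! → 1/37413090
sum: t=3:−1/1036800 t=4:+1/331776 t=5:−1/1036800 = 1/921600
3j²(5 8 5; 0 0 0) = Δ·Π!·Σ² = 490/46189  (sign -1)
sum: t=3:−1/2073600 t=4:+1/414720 t=5:−1/829440 = 1/1382400
3j²(5 8 5; 0 1 -1) = Δ·Π!·Σ² = 294/46189  (sign +1)
combine: 4πI² = 2057·490/46189·294/46189 = 144060/1037153
take √, sign -1: I = -0.10513453
No selection rule forces the value: the integral is nonzero (none).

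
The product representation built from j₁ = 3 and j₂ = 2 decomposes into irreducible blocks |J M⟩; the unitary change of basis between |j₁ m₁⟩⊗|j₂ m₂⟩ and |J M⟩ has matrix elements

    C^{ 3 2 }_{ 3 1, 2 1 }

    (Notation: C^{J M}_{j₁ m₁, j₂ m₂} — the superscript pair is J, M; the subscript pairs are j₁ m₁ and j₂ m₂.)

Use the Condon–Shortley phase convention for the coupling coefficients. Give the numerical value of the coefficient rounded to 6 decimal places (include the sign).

-0.500000  (= −√(1/4))

√[7·2!4!2!/9! · 4!2!3!1!5!1!] = √(64)
  +(−1)^1/∏(1,1,1,2,3,0)! = -1/12  (running -1/12)
  +(−1)^2/∏(2,0,0,1,4,1)! = 1/48  (running -1/16)
⟨..|..⟩ = √(64)·(-1/16) = -0.500000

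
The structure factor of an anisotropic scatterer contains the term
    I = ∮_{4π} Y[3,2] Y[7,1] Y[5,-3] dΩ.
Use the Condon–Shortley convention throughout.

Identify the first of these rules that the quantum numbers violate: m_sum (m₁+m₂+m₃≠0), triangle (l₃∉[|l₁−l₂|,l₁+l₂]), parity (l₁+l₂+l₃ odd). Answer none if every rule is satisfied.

parity

m₁+m₂+m₃ = 2 + 1 − 3 = 0  ✓
triangle: |3−7|=4 ≤ l₃=5 ≤ 3+7=10  ✓
parity: l₁+l₂+l₃ = 15 is odd  ✗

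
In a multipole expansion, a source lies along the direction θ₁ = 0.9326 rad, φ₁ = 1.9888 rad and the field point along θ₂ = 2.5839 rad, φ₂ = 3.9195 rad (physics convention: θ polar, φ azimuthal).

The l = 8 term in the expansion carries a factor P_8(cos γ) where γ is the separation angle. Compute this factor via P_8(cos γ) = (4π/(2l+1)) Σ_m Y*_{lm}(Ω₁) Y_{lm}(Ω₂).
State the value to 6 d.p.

Expand P_8 via completeness: Σ_{m} conj(Y_{8,m}) at Ω₁ times Y_{8,m} at Ω₂ —
  [-8]  conj(Y_{8,-8})(Ω₁) = (-0.087433, -0.017945) ; Y_{8,-8}(Ω₂) = (0.003166, 0.000190) ; Δ = (-0.000273, -0.000073)
  [-7]  conj(Y_{8,-7})(Ω₁) = (0.056645, 0.258690) ; Y_{8,-7}(Ω₂) = (0.013610, 0.015118) ; Δ = (-0.003140, 0.004377)
  [-6]  conj(Y_{8,-6})(Ω₁) = (0.352102, -0.258653) ; Y_{8,-6}(Ω₂) = (-0.003641, 0.080959) ; Δ = (0.019658, 0.029448)
  [-5]  conj(Y_{8,-5})(Ω₁) = (-0.326651, -0.186691) ; Y_{8,-5}(Ω₂) = (-0.163763, 0.151933) ; Δ = (0.081858, -0.019056)
  [-4]  conj(Y_{8,-4})(Ω₁) = (0.000570, -0.005613) ; Y_{8,-4}(Ω₂) = (-0.423630, -0.012697) ; Δ = (-0.000313, 0.002371)
  [-3]  conj(Y_{8,-3})(Ω₁) = (-0.336937, 0.110456) ; Y_{8,-3}(Ω₂) = (-0.341238, -0.356930) ; Δ = (0.154401, 0.082571)
  [-2]  conj(Y_{8,-2})(Ω₁) = (0.126620, 0.140132) ; Y_{8,-2}(Ω₂) = (0.002706, -0.180580) ; Δ = (0.025648, -0.022486)
  [-1]  conj(Y_{8,-1})(Ω₁) = (-0.112576, 0.253447) ; Y_{8,-1}(Ω₂) = (-0.242965, 0.239352) ; Δ = (-0.033311, -0.088524)
  [+0]  conj(Y_{8,0})(Ω₁) = (0.234708, -0.000000) ; Y_{8,0}(Ω₂) = (-0.306955, 0.000000) ; Δ = (-0.072045, 0.000000)
  [+1]  conj(Y_{8,1})(Ω₁) = (0.112576, 0.253447) ; Y_{8,1}(Ω₂) = (0.242965, 0.239352) ; Δ = (-0.033311, 0.088524)
  [+2]  conj(Y_{8,2})(Ω₁) = (0.126620, -0.140132) ; Y_{8,2}(Ω₂) = (0.002706, 0.180580) ; Δ = (0.025648, 0.022486)
  [+3]  conj(Y_{8,3})(Ω₁) = (0.336937, 0.110456) ; Y_{8,3}(Ω₂) = (0.341238, -0.356930) ; Δ = (0.154401, -0.082571)
  [+4]  conj(Y_{8,4})(Ω₁) = (0.000570, 0.005613) ; Y_{8,4}(Ω₂) = (-0.423630, 0.012697) ; Δ = (-0.000313, -0.002371)
  [+5]  conj(Y_{8,5})(Ω₁) = (0.326651, -0.186691) ; Y_{8,5}(Ω₂) = (0.163763, 0.151933) ; Δ = (0.081858, 0.019056)
  [+6]  conj(Y_{8,6})(Ω₁) = (0.352102, 0.258653) ; Y_{8,6}(Ω₂) = (-0.003641, -0.080959) ; Δ = (0.019658, -0.029448)
  [+7]  conj(Y_{8,7})(Ω₁) = (-0.056645, 0.258690) ; Y_{8,7}(Ω₂) = (-0.013610, 0.015118) ; Δ = (-0.003140, -0.004377)
  [+8]  conj(Y_{8,8})(Ω₁) = (-0.087433, 0.017945) ; Y_{8,8}(Ω₂) = (0.003166, -0.000190) ; Δ = (-0.000273, 0.000073)
Total Σ_m = (0.417010, 0.000000). Multiply by 0.739198: (0.308253, 0.000000). P_8(cos γ) = 0.308253

0.308253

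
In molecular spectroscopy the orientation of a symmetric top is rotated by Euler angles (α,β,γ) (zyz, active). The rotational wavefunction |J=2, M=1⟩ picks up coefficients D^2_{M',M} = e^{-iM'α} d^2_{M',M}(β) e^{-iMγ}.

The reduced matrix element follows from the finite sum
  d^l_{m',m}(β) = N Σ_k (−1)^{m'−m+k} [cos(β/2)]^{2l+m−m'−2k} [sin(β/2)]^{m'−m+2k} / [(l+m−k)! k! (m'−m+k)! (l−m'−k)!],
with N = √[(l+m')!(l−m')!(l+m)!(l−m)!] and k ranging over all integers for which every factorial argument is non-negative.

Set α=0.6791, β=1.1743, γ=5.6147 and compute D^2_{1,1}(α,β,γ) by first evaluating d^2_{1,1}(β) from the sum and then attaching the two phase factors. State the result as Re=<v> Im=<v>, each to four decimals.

Split into d^2_{1,1}(β=1.1743) × two z-phases.
With c≡cos(β/2)=0.832523 and s≡sin(β/2)=0.553991, N=[6·1·6·1]^{1/2}=6.000000
k∈{0,1} keeps every argument non-negative
  k=0: (−1)^0·6.0000/(6)·0.8325^4·0.5540^0 = +0.480380
  k=1: (−1)^1·6.0000/(2)·0.8325^2·0.5540^2 = -0.638144
d^2_{1,1}(1.1743) = +0.480380 -0.638144 = -0.157764
D = (+0.778138-0.628093i)·(-0.157764)·(+0.784761+0.619798i) = -0.157755+0.001675i

Re=-0.1578 Im=0.0017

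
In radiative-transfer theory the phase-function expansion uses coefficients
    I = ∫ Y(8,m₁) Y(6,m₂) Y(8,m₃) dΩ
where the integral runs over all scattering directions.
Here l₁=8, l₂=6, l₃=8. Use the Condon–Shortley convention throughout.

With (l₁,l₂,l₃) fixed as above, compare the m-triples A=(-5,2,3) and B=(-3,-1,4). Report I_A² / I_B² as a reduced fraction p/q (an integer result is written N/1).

Shared (l₁,l₂,l₃)=(8,6,8): N and (l;000)² cancel in I_A²/I_B².
A: Δ = 6!·10!·6!/23! = 1/13742520792; Racah Σ t=3..6: t=3:−1/15676416000 t=4:+1/836075520 t=5:−1/348364800 t=6:+1/1045094400 = -7/8957952000; ⇒ 3j(8 6 8; -5 2 3)² = 343/44574, sgn +1
B: Δ = 6!·10!·6!/23! = 1/13742520792; Racah Σ t=1..5: t=1:−1/20901888000 t=2:+1/627056640 t=3:−1/139345920 t=4:+1/174182400 t=5:−1/1492992000 = -1/1791590400; ⇒ 3j(8 6 8; -3 -1 4)² = 875/1158924, sgn -1
I_A²/I_B² = (343/44574)/(875/1158924) = 1274/125

1274/125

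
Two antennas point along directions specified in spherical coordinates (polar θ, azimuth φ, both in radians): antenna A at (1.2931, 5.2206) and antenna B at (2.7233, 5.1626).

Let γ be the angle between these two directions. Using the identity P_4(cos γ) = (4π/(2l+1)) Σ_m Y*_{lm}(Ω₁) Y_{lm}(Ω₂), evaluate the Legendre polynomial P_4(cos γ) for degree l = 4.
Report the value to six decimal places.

Term-by-term m-sum for l=4 (normalisation 4π/9 = 1.396263):
  m=-4: (-0.168736, 0.338826) × (-0.002747, -0.011730) = (0.004438, 0.001049)  (running Σ = (0.004438, 0.001049))
  m=-3: (-0.304864, 0.014084) × (0.074807, 0.016741) = (-0.023042, -0.004050)  (running Σ = (-0.018604, -0.003002))
  m=-2: (0.077185, 0.124665) × (-0.166146, 0.209552) = (-0.038948, -0.004538)  (running Σ = (-0.057551, -0.007540))
  m=-1: (-0.150149, 0.269561) × (-0.217397, -0.449803) = (0.153892, 0.008936)  (running Σ = (0.096340, 0.001396))
  m=0: (0.099764, -0.000000) × (0.248903, 0.000000) = (0.024832, 0.000000)  (running Σ = (0.121172, 0.001396))
  m=1: (0.150149, 0.269561) × (0.217397, -0.449803) = (0.153892, -0.008936)  (running Σ = (0.275063, -0.007540))
  m=2: (0.077185, -0.124665) × (-0.166146, -0.209552) = (-0.038948, 0.004538)  (running Σ = (0.236116, -0.003002))
  m=3: (0.304864, 0.014084) × (-0.074807, 0.016741) = (-0.023042, 0.004050)  (running Σ = (0.213074, 0.001049))
  m=4: (-0.168736, -0.338826) × (-0.002747, 0.011730) = (0.004438, -0.001049)  (running Σ = (0.217512, -0.000000))
Accumulated sum (0.217512, -0.000000); after 4π/(2l+1) scaling, (0.303704, -0.000000) ⇒ P_4 = 0.303704

0.303704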